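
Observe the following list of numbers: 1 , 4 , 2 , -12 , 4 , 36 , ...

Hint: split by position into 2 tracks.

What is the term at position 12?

The terms cycle through 2 interleaved subsequences.
Subsequence A: 1, 2, 4 (successive powers of 2).
Subsequence B: 4, -12, 36 (multiplying by -3 each time).
The 12th slot belongs to subsequence B; its 6th term is -972.

-972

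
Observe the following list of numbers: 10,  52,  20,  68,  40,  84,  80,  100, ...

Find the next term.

160

The terms cycle through 2 interleaved subsequences.
Stream A: 10, 20, 40, 80. Geometric with ratio 2.
Stream B: 52, 68, 84, 100. Adding 16 each time.
Position 9 → stream A, term 5 = 160.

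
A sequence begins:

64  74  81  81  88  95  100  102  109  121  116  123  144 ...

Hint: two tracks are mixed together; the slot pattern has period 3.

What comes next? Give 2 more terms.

130, 137

Positions follow the repeating pattern ABB; grouping by letter gives 2 tracks.
Track A = 64, 81, 100, 121, 144: the squares 8², 9², 10², ….
Track B = 74, 81, 88, 95, 102, 109, 116, 123: linear: a_n = 67 + 7·n.
Term 14 comes from track B (its 9th entry): 130.
The 15th slot belongs to track B; its 10th term is 137.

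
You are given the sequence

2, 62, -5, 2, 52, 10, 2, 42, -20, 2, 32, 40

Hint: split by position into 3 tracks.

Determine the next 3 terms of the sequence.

Split by position mod 3: positions 1, 4, 7, … form one track, and each other residue class forms its own.
Subsequence A is 2, 2, 2, 2, which is always 2.
Subsequence B is 62, 52, 42, 32, which is arithmetic, step −10.
Subsequence C is -5, 10, -20, 40, which is geometric, ×-2 each step.
The 13th slot belongs to subsequence A; its 5th term is 2.
The 14th slot belongs to subsequence B; its 5th term is 22.
Term 15 comes from subsequence C (its 5th entry): -80.

2, 22, -80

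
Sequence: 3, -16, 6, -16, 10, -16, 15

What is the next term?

-16

The terms cycle through 2 interleaved subsequences.
Track A is 3, 6, 10, 15, which is triangular numbers n(n+1)/2 for n = 2, 3, ….
Track B is -16, -16, -16, which is always -16.
Term 8 comes from track B (its 4th entry): -16.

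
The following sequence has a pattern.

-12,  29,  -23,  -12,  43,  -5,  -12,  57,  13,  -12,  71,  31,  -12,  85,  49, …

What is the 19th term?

Read the sequence 3 terms at a time; column i is its own pattern.
Track A: -12, -12, -12, -12, -12. The constant sequence -12.
Track B: 29, 43, 57, 71, 85. Linear: a_n = 15 + 14·n.
Track C: -23, -5, 13, 31, 49. Adding 18 each time.
Position 19 falls in track A as its term 7, giving -12.

-12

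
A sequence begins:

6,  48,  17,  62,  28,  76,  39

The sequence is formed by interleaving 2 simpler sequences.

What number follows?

Split by position mod 2 into 2 tracks.
Track A = 6, 17, 28, 39: adding 11 each time.
Track B = 48, 62, 76: arithmetic, step +14.
Term 8 comes from track B (its 4th entry): 90.

90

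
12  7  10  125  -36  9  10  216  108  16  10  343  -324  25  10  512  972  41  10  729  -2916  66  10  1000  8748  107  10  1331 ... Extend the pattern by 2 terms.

The terms cycle through 4 interleaved subsequences.
Track A = 12, -36, 108, -324, 972, -2916, 8748: geometric with ratio -3.
Track B = 7, 9, 16, 25, 41, 66, 107: each term equals the sum of the previous two.
Track C = 10, 10, 10, 10, 10, 10, 10: always 10.
Track D = 125, 216, 343, 512, 729, 1000, 1331: the cubes 5³, 6³, 7³, ….
Term 29 comes from track A (its 8th entry): -26244.
The 30th slot belongs to track B; its 8th term is 173.

-26244, 173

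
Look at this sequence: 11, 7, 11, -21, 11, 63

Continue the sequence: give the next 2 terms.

The terms cycle through 2 interleaved subsequences.
Subsequence A: 11, 11, 11 (constant 11).
Subsequence B: 7, -21, 63 (multiplying by -3 each time).
The 7th slot belongs to subsequence A; its 4th term is 11.
The 8th slot belongs to subsequence B; its 4th term is -189.

11, -189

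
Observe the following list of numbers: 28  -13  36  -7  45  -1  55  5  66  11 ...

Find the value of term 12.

Split by position mod 2 into 2 tracks.
Track A is 28, 36, 45, 55, 66, which is triangular numbers n(n+1)/2 for n = 7, 8, ….
Track B is -13, -7, -1, 5, 11, which is adding 6 each time.
Position 12 falls in track B as its term 6, giving 17.

17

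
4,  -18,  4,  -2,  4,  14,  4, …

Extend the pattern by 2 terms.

Odd-indexed and even-indexed terms follow separate rules.
Track A: 4, 4, 4, 4 (the constant sequence 4).
Track B: -18, -2, 14 (adding 16 each time).
The 8th slot belongs to track B; its 4th term is 30.
Position 9 → track A, term 5 = 4.

30, 4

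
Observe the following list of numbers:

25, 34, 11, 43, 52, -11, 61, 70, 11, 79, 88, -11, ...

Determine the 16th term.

115

Reading positions in blocks of 3 reveals the pattern AAB — 2 tracks woven together.
Subsequence A = 25, 34, 43, 52, 61, 70, 79, 88: arithmetic with common difference +9.
Subsequence B = 11, -11, 11, -11: alternating ±11.
Term 16 comes from subsequence A (its 11th entry): 115.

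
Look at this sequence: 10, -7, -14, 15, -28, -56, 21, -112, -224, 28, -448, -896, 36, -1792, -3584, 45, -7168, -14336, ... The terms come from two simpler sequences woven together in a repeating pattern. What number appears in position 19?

55

The slot pattern repeats as ABB (period 3), so there are 2 interleaved tracks.
Subsequence A = 10, 15, 21, 28, 36, 45: triangular numbers n(n+1)/2 for n = 4, 5, ….
Subsequence B = -7, -14, -28, -56, -112, -224, -448, -896, -1792, -3584, -7168, -14336: multiplying by 2 each time.
The 19th slot belongs to subsequence A; its 7th term is 55.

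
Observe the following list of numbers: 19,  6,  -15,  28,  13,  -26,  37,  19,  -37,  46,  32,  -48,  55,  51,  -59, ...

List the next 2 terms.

The terms cycle through 3 interleaved subsequences.
Track A: 19, 28, 37, 46, 55. Arithmetic with common difference +9.
Track B: 6, 13, 19, 32, 51. Each term equals the sum of the previous two.
Track C: -15, -26, -37, -48, -59. Subtracting 11 each time.
Position 16 → track A, term 6 = 64.
Position 17 → track B, term 6 = 83.

64, 83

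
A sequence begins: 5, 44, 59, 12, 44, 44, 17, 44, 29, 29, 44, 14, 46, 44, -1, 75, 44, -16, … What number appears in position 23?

Read the sequence 3 terms at a time; column i is its own pattern.
Track A: 5, 12, 17, 29, 46, 75 (a Fibonacci-like recurrence a_n = a_{n-1} + a_{n-2}).
Track B: 44, 44, 44, 44, 44, 44 (always 44).
Track C: 59, 44, 29, 14, -1, -16 (arithmetic, step −15).
The 23rd slot belongs to track B; its 8th term is 44.

44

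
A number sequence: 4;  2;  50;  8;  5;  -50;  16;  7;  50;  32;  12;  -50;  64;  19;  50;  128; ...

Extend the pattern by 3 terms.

31, -50, 256

Taking every 3rd term gives 3 separate tracks.
Track A: 4, 8, 16, 32, 64, 128 — powers of 2.
Track B: 2, 5, 7, 12, 19 — each term equals the sum of the previous two.
Track C: 50, -50, 50, -50, 50 — the oscillation 50·(−1)^(n+1).
Position 17 falls in track B as its term 6, giving 31.
The 18th slot belongs to track C; its 6th term is -50.
Position 19 → track A, term 7 = 256.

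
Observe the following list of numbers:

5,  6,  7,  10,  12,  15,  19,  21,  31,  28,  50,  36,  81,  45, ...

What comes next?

131

Taking every 2nd term gives 2 separate tracks.
Subsequence A: 5, 7, 12, 19, 31, 50, 81. Each term equals the sum of the previous two.
Subsequence B: 6, 10, 15, 21, 28, 36, 45. Triangular numbers n(n+1)/2 for n = 3, 4, ….
Position 15 falls in subsequence A as its term 8, giving 131.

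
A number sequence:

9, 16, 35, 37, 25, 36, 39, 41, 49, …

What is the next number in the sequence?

Reading positions in blocks of 4 reveals the pattern AABB — 2 tracks woven together.
Subsequence A: 9, 16, 25, 36, 49 — consecutive squares n² from n = 3.
Subsequence B: 35, 37, 39, 41 — adding 2 each time.
Position 10 falls in subsequence A as its term 6, giving 64.

64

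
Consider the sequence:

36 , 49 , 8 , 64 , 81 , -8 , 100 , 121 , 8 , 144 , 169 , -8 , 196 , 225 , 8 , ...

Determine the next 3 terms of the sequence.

256, 289, -8

Positions follow the repeating pattern AAB; grouping by letter gives 2 tracks.
Stream A: 36, 49, 64, 81, 100, 121, 144, 169, 196, 225 — consecutive squares n² from n = 6.
Stream B: 8, -8, 8, -8, 8 — the oscillation 8·(−1)^(n+1).
Position 16 falls in stream A as its term 11, giving 256.
Position 17 → stream A, term 12 = 289.
Position 18 falls in stream B as its term 6, giving -8.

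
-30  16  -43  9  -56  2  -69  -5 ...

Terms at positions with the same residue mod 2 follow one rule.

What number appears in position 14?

Taking every 2nd term gives 2 separate tracks.
Track A is -30, -43, -56, -69, which is arithmetic with common difference −13.
Track B is 16, 9, 2, -5, which is subtracting 7 each time.
Position 14 → track B, term 7 = -26.

-26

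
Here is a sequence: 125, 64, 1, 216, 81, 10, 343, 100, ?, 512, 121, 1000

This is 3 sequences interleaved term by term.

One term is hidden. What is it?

Taking every 3rd term gives 3 separate tracks.
Track A is 125, 216, 343, 512, which is consecutive cubes n³ from n = 5.
Track B is 64, 81, 100, 121, which is the squares 8², 9², 10², ….
Track C is 1, 10, ?, 1000, which is successive powers of 10.
Filling track C at index 3 by its rule yields 100.

100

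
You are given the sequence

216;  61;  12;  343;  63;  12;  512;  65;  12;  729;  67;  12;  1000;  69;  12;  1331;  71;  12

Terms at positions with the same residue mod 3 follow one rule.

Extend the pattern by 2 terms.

Taking every 3rd term gives 3 separate tracks.
Subsequence A: 216, 343, 512, 729, 1000, 1331 — consecutive cubes n³ from n = 6.
Subsequence B: 61, 63, 65, 67, 69, 71 — linear: a_n = 59 + 2·n.
Subsequence C: 12, 12, 12, 12, 12, 12 — always 12.
The 19th slot belongs to subsequence A; its 7th term is 1728.
Term 20 comes from subsequence B (its 7th entry): 73.

1728, 73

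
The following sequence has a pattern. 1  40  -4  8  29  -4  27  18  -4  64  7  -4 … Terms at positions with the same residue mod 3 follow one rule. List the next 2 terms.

Split by position mod 3: positions 1, 4, 7, … form one track, and each other residue class forms its own.
Track A = 1, 8, 27, 64: perfect cubes starting at 1³.
Track B = 40, 29, 18, 7: linear: a_n = 51 − 11·n.
Track C = -4, -4, -4, -4: always -4.
Position 13 falls in track A as its term 5, giving 125.
Position 14 → track B, term 5 = -4.

125, -4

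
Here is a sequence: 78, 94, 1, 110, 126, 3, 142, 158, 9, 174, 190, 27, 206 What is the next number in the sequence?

222

The slot pattern repeats as AAB (period 3), so there are 2 interleaved tracks.
Track A is 78, 94, 110, 126, 142, 158, 174, 190, 206, which is arithmetic, step +16.
Track B is 1, 3, 9, 27, which is a geometric progression (common ratio 3).
Term 14 comes from track A (its 10th entry): 222.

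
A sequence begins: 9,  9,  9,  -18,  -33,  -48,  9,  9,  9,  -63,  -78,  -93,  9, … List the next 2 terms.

9, 9

Positions follow the repeating pattern AAABBB; grouping by letter gives 2 tracks.
Subsequence A: 9, 9, 9, 9, 9, 9, 9 (the constant sequence 9).
Subsequence B: -18, -33, -48, -63, -78, -93 (arithmetic with common difference −15).
The 14th slot belongs to subsequence A; its 8th term is 9.
Term 15 comes from subsequence A (its 9th entry): 9.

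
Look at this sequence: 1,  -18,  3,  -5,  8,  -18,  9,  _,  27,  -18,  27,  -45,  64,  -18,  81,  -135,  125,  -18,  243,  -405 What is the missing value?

Split by position mod 4 into 4 tracks.
Stream A is 1, 8, 27, 64, 125, which is perfect cubes starting at 1³.
Stream B is -18, -18, -18, -18, -18, which is always -18.
Stream C is 3, 9, 27, 81, 243, which is successive powers of 3.
Stream D is -5, ?, -45, -135, -405, which is a geometric progression (common ratio 3).
Stream D's pattern makes the blank -15.

-15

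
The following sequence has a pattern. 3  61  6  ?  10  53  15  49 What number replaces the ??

57

Taking every 2nd term gives 2 separate tracks.
Stream A: 3, 6, 10, 15 (triangular numbers starting at T_2).
Stream B: 61, ?, 53, 49 (linear: a_n = 65 − 4·n).
The gap is stream B's term 2; the rule gives 57.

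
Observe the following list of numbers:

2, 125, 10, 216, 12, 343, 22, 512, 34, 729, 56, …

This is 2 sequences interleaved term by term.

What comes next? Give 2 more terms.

1000, 90

Positions 1, 3, 5, … form one subsequence and positions 2, 4, 6, … form another.
Subsequence A: 2, 10, 12, 22, 34, 56 (a Fibonacci-like recurrence a_n = a_{n-1} + a_{n-2}).
Subsequence B: 125, 216, 343, 512, 729 (consecutive cubes n³ from n = 5).
The 12th slot belongs to subsequence B; its 6th term is 1000.
Position 13 → subsequence A, term 7 = 90.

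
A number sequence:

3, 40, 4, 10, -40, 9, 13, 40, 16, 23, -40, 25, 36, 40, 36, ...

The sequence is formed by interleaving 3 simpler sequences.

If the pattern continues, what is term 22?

154

Taking every 3rd term gives 3 separate tracks.
Track A is 3, 10, 13, 23, 36, which is Fibonacci-style (each term is the sum of the two before it).
Track B is 40, -40, 40, -40, 40, which is the oscillation 40·(−1)^(n+1).
Track C is 4, 9, 16, 25, 36, which is consecutive squares n² from n = 2.
Position 22 → track A, term 8 = 154.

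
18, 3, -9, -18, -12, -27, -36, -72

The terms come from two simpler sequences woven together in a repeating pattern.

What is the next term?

Reading positions in blocks of 4 reveals the pattern AABB — 2 tracks woven together.
Track A: 18, 3, -12, -27 — linear: a_n = 33 − 15·n.
Track B: -9, -18, -36, -72 — a geometric progression (common ratio 2).
Position 9 → track A, term 5 = -42.

-42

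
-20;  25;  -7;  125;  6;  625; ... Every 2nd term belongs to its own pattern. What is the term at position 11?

Odd-indexed and even-indexed terms follow separate rules.
Stream A: -20, -7, 6 — arithmetic with common difference +13.
Stream B: 25, 125, 625 — successive powers of 5.
The 11th slot belongs to stream A; its 6th term is 45.

45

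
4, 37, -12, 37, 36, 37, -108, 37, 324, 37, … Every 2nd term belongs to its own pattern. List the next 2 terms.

The terms cycle through 2 interleaved subsequences.
Track A is 4, -12, 36, -108, 324, which is multiplying by -3 each time.
Track B is 37, 37, 37, 37, 37, which is constant 37.
Position 11 → track A, term 6 = -972.
Term 12 comes from track B (its 6th entry): 37.

-972, 37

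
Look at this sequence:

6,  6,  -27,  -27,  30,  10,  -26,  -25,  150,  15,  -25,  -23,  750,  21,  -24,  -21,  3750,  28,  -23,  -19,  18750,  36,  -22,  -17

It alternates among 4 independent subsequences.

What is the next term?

93750

Split by position mod 4: positions 1, 5, 9, … form one track, and each other residue class forms its own.
Track A is 6, 30, 150, 750, 3750, 18750, which is geometric with ratio 5.
Track B is 6, 10, 15, 21, 28, 36, which is triangular numbers n(n+1)/2 for n = 3, 4, ….
Track C is -27, -26, -25, -24, -23, -22, which is adding 1 each time.
Track D is -27, -25, -23, -21, -19, -17, which is linear: a_n = -29 + 2·n.
Term 25 comes from track A (its 7th entry): 93750.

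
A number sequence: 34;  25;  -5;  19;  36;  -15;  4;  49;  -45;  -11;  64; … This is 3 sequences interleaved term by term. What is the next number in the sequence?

-135

Split by position mod 3 into 3 tracks.
Stream A is 34, 19, 4, -11, which is linear: a_n = 49 − 15·n.
Stream B is 25, 36, 49, 64, which is the squares 5², 6², 7², ….
Stream C is -5, -15, -45, which is multiplying by 3 each time.
The 12th slot belongs to stream C; its 4th term is -135.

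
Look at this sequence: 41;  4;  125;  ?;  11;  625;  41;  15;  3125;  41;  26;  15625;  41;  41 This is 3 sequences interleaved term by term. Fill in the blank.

41

Taking every 3rd term gives 3 separate tracks.
Track A: 41, ?, 41, 41, 41 — the constant sequence 41.
Track B: 4, 11, 15, 26, 41 — each term equals the sum of the previous two.
Track C: 125, 625, 3125, 15625 — successive powers of 5.
The gap is track A's term 2; the rule gives 41.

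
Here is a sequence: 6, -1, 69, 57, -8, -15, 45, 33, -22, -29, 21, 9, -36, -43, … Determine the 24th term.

-63

Positions follow the repeating pattern AABB; grouping by letter gives 2 tracks.
Track A is 6, -1, -8, -15, -22, -29, -36, -43, which is arithmetic with common difference −7.
Track B is 69, 57, 45, 33, 21, 9, which is arithmetic with common difference −12.
The 24th slot belongs to track B; its 12th term is -63.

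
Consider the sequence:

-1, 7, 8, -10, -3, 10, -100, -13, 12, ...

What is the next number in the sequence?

-1000

Read the sequence 3 terms at a time; column i is its own pattern.
Subsequence A = -1, -10, -100: multiplying by 10 each time.
Subsequence B = 7, -3, -13: arithmetic with common difference −10.
Subsequence C = 8, 10, 12: linear: a_n = 6 + 2·n.
Position 10 falls in subsequence A as its term 4, giving -1000.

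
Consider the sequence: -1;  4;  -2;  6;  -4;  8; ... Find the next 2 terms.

-8, 10

Positions 1, 3, 5, … form one subsequence and positions 2, 4, 6, … form another.
Track A is -1, -2, -4, which is geometric, ×2 each step.
Track B is 4, 6, 8, which is adding 2 each time.
Position 7 → track A, term 4 = -8.
The 8th slot belongs to track B; its 4th term is 10.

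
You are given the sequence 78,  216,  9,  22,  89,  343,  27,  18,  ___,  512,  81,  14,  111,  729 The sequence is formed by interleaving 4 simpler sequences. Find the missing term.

100

The terms cycle through 4 interleaved subsequences.
Track A = 78, 89, ?, 111: arithmetic with common difference +11.
Track B = 216, 343, 512, 729: consecutive cubes n³ from n = 6.
Track C = 9, 27, 81: successive powers of 3.
Track D = 22, 18, 14: subtracting 4 each time.
Filling track A at index 3 by its rule yields 100.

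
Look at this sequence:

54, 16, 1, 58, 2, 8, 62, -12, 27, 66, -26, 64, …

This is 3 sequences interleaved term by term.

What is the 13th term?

Split by position mod 3 into 3 tracks.
Subsequence A: 54, 58, 62, 66. Arithmetic with common difference +4.
Subsequence B: 16, 2, -12, -26. Arithmetic, step −14.
Subsequence C: 1, 8, 27, 64. Perfect cubes starting at 1³.
Position 13 → subsequence A, term 5 = 70.

70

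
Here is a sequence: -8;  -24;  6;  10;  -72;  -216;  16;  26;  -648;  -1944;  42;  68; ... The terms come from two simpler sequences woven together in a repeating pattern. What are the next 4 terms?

The slot pattern repeats as AABB (period 4), so there are 2 interleaved tracks.
Track A: -8, -24, -72, -216, -648, -1944 (multiplying by 3 each time).
Track B: 6, 10, 16, 26, 42, 68 (Fibonacci-style (each term is the sum of the two before it)).
Position 13 falls in track A as its term 7, giving -5832.
The 14th slot belongs to track A; its 8th term is -17496.
The 15th slot belongs to track B; its 7th term is 110.
Term 16 comes from track B (its 8th entry): 178.

-5832, -17496, 110, 178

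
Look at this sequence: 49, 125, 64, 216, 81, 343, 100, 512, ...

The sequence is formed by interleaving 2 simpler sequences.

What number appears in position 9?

121

Positions 1, 3, 5, … form one subsequence and positions 2, 4, 6, … form another.
Track A: 49, 64, 81, 100 — the squares 7², 8², 9², ….
Track B: 125, 216, 343, 512 — perfect cubes starting at 5³.
The 9th slot belongs to track A; its 5th term is 121.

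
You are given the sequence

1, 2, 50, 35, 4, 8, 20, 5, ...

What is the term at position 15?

The slot pattern repeats as AABB (period 4), so there are 2 interleaved tracks.
Track A = 1, 2, 4, 8: powers 2^0, 2^1, 2^2, ….
Track B = 50, 35, 20, 5: arithmetic, step −15.
The 15th slot belongs to track B; its 7th term is -40.

-40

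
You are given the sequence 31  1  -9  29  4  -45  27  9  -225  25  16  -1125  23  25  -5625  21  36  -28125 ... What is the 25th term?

15

The terms cycle through 3 interleaved subsequences.
Subsequence A: 31, 29, 27, 25, 23, 21. Linear: a_n = 33 − 2·n.
Subsequence B: 1, 4, 9, 16, 25, 36. Consecutive squares n² from n = 1.
Subsequence C: -9, -45, -225, -1125, -5625, -28125. Geometric, ×5 each step.
The 25th slot belongs to subsequence A; its 9th term is 15.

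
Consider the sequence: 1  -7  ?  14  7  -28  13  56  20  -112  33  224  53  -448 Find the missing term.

6

The terms cycle through 2 interleaved subsequences.
Subsequence A = 1, ?, 7, 13, 20, 33, 53: each term equals the sum of the previous two.
Subsequence B = -7, 14, -28, 56, -112, 224, -448: multiplying by -2 each time.
Filling subsequence A at index 2 by its rule yields 6.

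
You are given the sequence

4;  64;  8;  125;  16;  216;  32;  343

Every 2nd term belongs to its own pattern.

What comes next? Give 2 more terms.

The terms cycle through 2 interleaved subsequences.
Track A = 4, 8, 16, 32: powers 2^2, 2^3, 2^4, ….
Track B = 64, 125, 216, 343: consecutive cubes n³ from n = 4.
Position 9 → track A, term 5 = 64.
Position 10 → track B, term 5 = 512.

64, 512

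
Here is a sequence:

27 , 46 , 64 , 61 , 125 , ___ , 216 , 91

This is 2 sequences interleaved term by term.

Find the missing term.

The terms cycle through 2 interleaved subsequences.
Track A: 27, 64, 125, 216. Consecutive cubes n³ from n = 3.
Track B: 46, 61, ?, 91. Adding 15 each time.
Track B's pattern makes the blank 76.

76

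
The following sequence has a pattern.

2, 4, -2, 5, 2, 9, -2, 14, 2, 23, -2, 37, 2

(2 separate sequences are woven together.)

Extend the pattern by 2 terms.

Taking every 2nd term gives 2 separate tracks.
Subsequence A: 2, -2, 2, -2, 2, -2, 2 — the oscillation 2·(−1)^(n+1).
Subsequence B: 4, 5, 9, 14, 23, 37 — Fibonacci-style (each term is the sum of the two before it).
Term 14 comes from subsequence B (its 7th entry): 60.
Term 15 comes from subsequence A (its 8th entry): -2.

60, -2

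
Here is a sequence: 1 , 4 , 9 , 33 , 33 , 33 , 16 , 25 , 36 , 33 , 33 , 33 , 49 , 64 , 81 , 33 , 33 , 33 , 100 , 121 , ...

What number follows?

144

The slot pattern repeats as AAABBB (period 6), so there are 2 interleaved tracks.
Stream A is 1, 4, 9, 16, 25, 36, 49, 64, 81, 100, 121, which is consecutive squares n² from n = 1.
Stream B is 33, 33, 33, 33, 33, 33, 33, 33, 33, which is the constant sequence 33.
The 21st slot belongs to stream A; its 12th term is 144.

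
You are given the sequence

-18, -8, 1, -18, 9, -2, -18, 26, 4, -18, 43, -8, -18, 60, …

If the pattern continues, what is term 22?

-18

Taking every 3rd term gives 3 separate tracks.
Subsequence A = -18, -18, -18, -18, -18: constant -18.
Subsequence B = -8, 9, 26, 43, 60: adding 17 each time.
Subsequence C = 1, -2, 4, -8: geometric with ratio -2.
Position 22 falls in subsequence A as its term 8, giving -18.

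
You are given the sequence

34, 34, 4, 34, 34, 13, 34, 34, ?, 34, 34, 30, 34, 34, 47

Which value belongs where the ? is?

17

The slot pattern repeats as AAB (period 3), so there are 2 interleaved tracks.
Track A: 34, 34, 34, 34, 34, 34, 34, 34, 34, 34. Always 34.
Track B: 4, 13, ?, 30, 47. Fibonacci-style (each term is the sum of the two before it).
So the missing entry in track B is 17.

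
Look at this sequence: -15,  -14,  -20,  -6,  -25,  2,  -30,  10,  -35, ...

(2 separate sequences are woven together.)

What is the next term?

Split by position mod 2 into 2 tracks.
Stream A = -15, -20, -25, -30, -35: arithmetic, step −5.
Stream B = -14, -6, 2, 10: adding 8 each time.
Position 10 → stream B, term 5 = 18.

18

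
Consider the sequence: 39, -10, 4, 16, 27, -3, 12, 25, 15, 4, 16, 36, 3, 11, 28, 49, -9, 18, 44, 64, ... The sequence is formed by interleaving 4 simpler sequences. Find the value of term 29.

Split by position mod 4: positions 1, 5, 9, … form one track, and each other residue class forms its own.
Subsequence A is 39, 27, 15, 3, -9, which is subtracting 12 each time.
Subsequence B is -10, -3, 4, 11, 18, which is linear: a_n = -17 + 7·n.
Subsequence C is 4, 12, 16, 28, 44, which is each term equals the sum of the previous two.
Subsequence D is 16, 25, 36, 49, 64, which is consecutive squares n² from n = 4.
The 29th slot belongs to subsequence A; its 8th term is -45.

-45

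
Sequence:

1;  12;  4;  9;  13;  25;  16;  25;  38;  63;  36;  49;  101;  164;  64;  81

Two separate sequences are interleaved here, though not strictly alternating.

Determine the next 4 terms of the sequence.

Reading positions in blocks of 4 reveals the pattern AABB — 2 tracks woven together.
Track A: 1, 12, 13, 25, 38, 63, 101, 164. A Fibonacci-like recurrence a_n = a_{n-1} + a_{n-2}.
Track B: 4, 9, 16, 25, 36, 49, 64, 81. Consecutive squares n² from n = 2.
Position 17 → track A, term 9 = 265.
Position 18 → track A, term 10 = 429.
The 19th slot belongs to track B; its 9th term is 100.
Term 20 comes from track B (its 10th entry): 121.

265, 429, 100, 121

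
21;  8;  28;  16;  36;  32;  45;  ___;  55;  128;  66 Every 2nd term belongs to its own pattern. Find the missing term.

Taking every 2nd term gives 2 separate tracks.
Track A: 21, 28, 36, 45, 55, 66 (the triangular numbers T_6, T_7, …).
Track B: 8, 16, 32, ?, 128 (geometric, ×2 each step).
Filling track B at index 4 by its rule yields 64.

64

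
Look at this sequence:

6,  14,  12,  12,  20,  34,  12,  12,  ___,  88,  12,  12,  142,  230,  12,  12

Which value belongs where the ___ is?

54

The slot pattern repeats as AABB (period 4), so there are 2 interleaved tracks.
Stream A is 6, 14, 20, 34, ?, 88, 142, 230, which is each term equals the sum of the previous two.
Stream B is 12, 12, 12, 12, 12, 12, 12, 12, which is the constant sequence 12.
So the missing entry in stream A is 54.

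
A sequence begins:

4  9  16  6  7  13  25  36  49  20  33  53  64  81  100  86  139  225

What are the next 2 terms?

Positions follow the repeating pattern AAABBB; grouping by letter gives 2 tracks.
Subsequence A = 4, 9, 16, 25, 36, 49, 64, 81, 100: the squares 2², 3², 4², ….
Subsequence B = 6, 7, 13, 20, 33, 53, 86, 139, 225: each term equals the sum of the previous two.
Position 19 → subsequence A, term 10 = 121.
Term 20 comes from subsequence A (its 11th entry): 144.

121, 144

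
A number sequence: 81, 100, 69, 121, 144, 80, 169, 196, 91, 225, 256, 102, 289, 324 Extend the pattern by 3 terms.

113, 361, 400

The slot pattern repeats as AAB (period 3), so there are 2 interleaved tracks.
Track A: 81, 100, 121, 144, 169, 196, 225, 256, 289, 324 (consecutive squares n² from n = 9).
Track B: 69, 80, 91, 102 (arithmetic, step +11).
Position 15 falls in track B as its term 5, giving 113.
Term 16 comes from track A (its 11th entry): 361.
Position 17 falls in track A as its term 12, giving 400.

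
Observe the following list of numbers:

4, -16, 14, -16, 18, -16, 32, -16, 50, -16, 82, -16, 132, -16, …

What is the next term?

214

Positions 1, 3, 5, … form one subsequence and positions 2, 4, 6, … form another.
Subsequence A: 4, 14, 18, 32, 50, 82, 132. Each term equals the sum of the previous two.
Subsequence B: -16, -16, -16, -16, -16, -16, -16. The constant sequence -16.
The 15th slot belongs to subsequence A; its 8th term is 214.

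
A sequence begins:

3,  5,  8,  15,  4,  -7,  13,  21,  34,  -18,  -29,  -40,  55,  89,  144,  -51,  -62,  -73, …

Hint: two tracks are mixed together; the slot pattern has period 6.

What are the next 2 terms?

233, 377

Positions follow the repeating pattern AAABBB; grouping by letter gives 2 tracks.
Stream A = 3, 5, 8, 13, 21, 34, 55, 89, 144: Fibonacci-style (each term is the sum of the two before it).
Stream B = 15, 4, -7, -18, -29, -40, -51, -62, -73: arithmetic with common difference −11.
Position 19 falls in stream A as its term 10, giving 233.
Position 20 → stream A, term 11 = 377.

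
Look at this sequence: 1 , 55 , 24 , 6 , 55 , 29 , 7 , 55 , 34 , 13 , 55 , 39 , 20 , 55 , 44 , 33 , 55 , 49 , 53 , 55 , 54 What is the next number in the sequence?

The terms cycle through 3 interleaved subsequences.
Stream A: 1, 6, 7, 13, 20, 33, 53 (each term equals the sum of the previous two).
Stream B: 55, 55, 55, 55, 55, 55, 55 (the constant sequence 55).
Stream C: 24, 29, 34, 39, 44, 49, 54 (arithmetic with common difference +5).
Term 22 comes from stream A (its 8th entry): 86.

86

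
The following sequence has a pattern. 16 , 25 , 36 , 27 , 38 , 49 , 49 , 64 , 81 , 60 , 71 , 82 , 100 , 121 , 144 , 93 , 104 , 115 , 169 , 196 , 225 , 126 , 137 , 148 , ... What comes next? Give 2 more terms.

Positions follow the repeating pattern AAABBB; grouping by letter gives 2 tracks.
Subsequence A: 16, 25, 36, 49, 64, 81, 100, 121, 144, 169, 196, 225. Consecutive squares n² from n = 4.
Subsequence B: 27, 38, 49, 60, 71, 82, 93, 104, 115, 126, 137, 148. Adding 11 each time.
Term 25 comes from subsequence A (its 13th entry): 256.
The 26th slot belongs to subsequence A; its 14th term is 289.

256, 289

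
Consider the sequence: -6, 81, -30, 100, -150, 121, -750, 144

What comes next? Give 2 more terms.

-3750, 169

Positions 1, 3, 5, … form one subsequence and positions 2, 4, 6, … form another.
Subsequence A: -6, -30, -150, -750 — a geometric progression (common ratio 5).
Subsequence B: 81, 100, 121, 144 — the squares 9², 10², 11², ….
Position 9 falls in subsequence A as its term 5, giving -3750.
Term 10 comes from subsequence B (its 5th entry): 169.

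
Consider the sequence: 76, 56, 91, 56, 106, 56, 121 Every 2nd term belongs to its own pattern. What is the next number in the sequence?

56

Split by position mod 2 into 2 tracks.
Stream A is 76, 91, 106, 121, which is adding 15 each time.
Stream B is 56, 56, 56, which is the constant sequence 56.
Position 8 falls in stream B as its term 4, giving 56.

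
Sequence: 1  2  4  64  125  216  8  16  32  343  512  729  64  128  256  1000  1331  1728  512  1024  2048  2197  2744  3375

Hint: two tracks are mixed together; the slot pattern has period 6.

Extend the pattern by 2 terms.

The slot pattern repeats as AAABBB (period 6), so there are 2 interleaved tracks.
Track A = 1, 2, 4, 8, 16, 32, 64, 128, 256, 512, 1024, 2048: powers of 2.
Track B = 64, 125, 216, 343, 512, 729, 1000, 1331, 1728, 2197, 2744, 3375: consecutive cubes n³ from n = 4.
Position 25 → track A, term 13 = 4096.
The 26th slot belongs to track A; its 14th term is 8192.

4096, 8192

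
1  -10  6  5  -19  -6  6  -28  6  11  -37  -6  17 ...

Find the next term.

-46

Split by position mod 3 into 3 tracks.
Subsequence A = 1, 5, 6, 11, 17: Fibonacci-style (each term is the sum of the two before it).
Subsequence B = -10, -19, -28, -37: arithmetic, step −9.
Subsequence C = 6, -6, 6, -6: oscillating between 6 and -6.
Term 14 comes from subsequence B (its 5th entry): -46.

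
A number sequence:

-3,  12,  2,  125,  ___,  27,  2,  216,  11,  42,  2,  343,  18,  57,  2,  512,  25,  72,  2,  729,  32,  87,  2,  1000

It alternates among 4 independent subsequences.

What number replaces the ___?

4

The terms cycle through 4 interleaved subsequences.
Track A: -3, ?, 11, 18, 25, 32 — linear: a_n = -10 + 7·n.
Track B: 12, 27, 42, 57, 72, 87 — adding 15 each time.
Track C: 2, 2, 2, 2, 2, 2 — constant 2.
Track D: 125, 216, 343, 512, 729, 1000 — consecutive cubes n³ from n = 5.
Track A's pattern makes the blank 4.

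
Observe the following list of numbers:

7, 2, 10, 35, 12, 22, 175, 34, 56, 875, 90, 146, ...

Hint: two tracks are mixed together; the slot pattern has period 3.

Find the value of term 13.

Reading positions in blocks of 3 reveals the pattern ABB — 2 tracks woven together.
Track A: 7, 35, 175, 875 — geometric with ratio 5.
Track B: 2, 10, 12, 22, 34, 56, 90, 146 — Fibonacci-style (each term is the sum of the two before it).
The 13th slot belongs to track A; its 5th term is 4375.

4375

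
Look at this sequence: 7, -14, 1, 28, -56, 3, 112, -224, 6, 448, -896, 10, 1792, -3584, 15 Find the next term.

Reading positions in blocks of 3 reveals the pattern AAB — 2 tracks woven together.
Track A is 7, -14, 28, -56, 112, -224, 448, -896, 1792, -3584, which is a geometric progression (common ratio -2).
Track B is 1, 3, 6, 10, 15, which is the triangular numbers T_1, T_2, ….
The 16th slot belongs to track A; its 11th term is 7168.

7168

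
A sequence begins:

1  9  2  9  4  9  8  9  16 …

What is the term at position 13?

Odd-indexed and even-indexed terms follow separate rules.
Stream A is 1, 2, 4, 8, 16, which is powers 2^0, 2^1, 2^2, ….
Stream B is 9, 9, 9, 9, which is always 9.
Term 13 comes from stream A (its 7th entry): 64.

64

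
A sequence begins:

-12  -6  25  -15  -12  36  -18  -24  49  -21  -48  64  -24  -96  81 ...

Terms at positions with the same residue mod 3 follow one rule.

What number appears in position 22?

Split by position mod 3 into 3 tracks.
Subsequence A is -12, -15, -18, -21, -24, which is subtracting 3 each time.
Subsequence B is -6, -12, -24, -48, -96, which is multiplying by 2 each time.
Subsequence C is 25, 36, 49, 64, 81, which is perfect squares starting at 5².
Position 22 → subsequence A, term 8 = -33.

-33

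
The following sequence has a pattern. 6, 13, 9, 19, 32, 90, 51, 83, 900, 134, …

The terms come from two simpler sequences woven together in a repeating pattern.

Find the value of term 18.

900000

Reading positions in blocks of 3 reveals the pattern AAB — 2 tracks woven together.
Subsequence A: 6, 13, 19, 32, 51, 83, 134 (a Fibonacci-like recurrence a_n = a_{n-1} + a_{n-2}).
Subsequence B: 9, 90, 900 (geometric, ×10 each step).
Position 18 falls in subsequence B as its term 6, giving 900000.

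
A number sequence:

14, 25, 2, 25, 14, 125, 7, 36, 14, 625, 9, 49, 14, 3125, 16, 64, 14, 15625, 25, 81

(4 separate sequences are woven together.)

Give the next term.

Split by position mod 4 into 4 tracks.
Stream A: 14, 14, 14, 14, 14. Constant 14.
Stream B: 25, 125, 625, 3125, 15625. Powers of 5.
Stream C: 2, 7, 9, 16, 25. Each term equals the sum of the previous two.
Stream D: 25, 36, 49, 64, 81. Perfect squares starting at 5².
Term 21 comes from stream A (its 6th entry): 14.

14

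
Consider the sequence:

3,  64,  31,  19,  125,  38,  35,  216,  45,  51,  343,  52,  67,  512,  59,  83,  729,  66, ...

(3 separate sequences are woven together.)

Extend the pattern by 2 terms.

Taking every 3rd term gives 3 separate tracks.
Track A is 3, 19, 35, 51, 67, 83, which is linear: a_n = -13 + 16·n.
Track B is 64, 125, 216, 343, 512, 729, which is consecutive cubes n³ from n = 4.
Track C is 31, 38, 45, 52, 59, 66, which is arithmetic with common difference +7.
Position 19 → track A, term 7 = 99.
Position 20 falls in track B as its term 7, giving 1000.

99, 1000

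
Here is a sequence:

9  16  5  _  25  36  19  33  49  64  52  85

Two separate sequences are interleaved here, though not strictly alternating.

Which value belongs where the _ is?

Reading positions in blocks of 4 reveals the pattern AABB — 2 tracks woven together.
Stream A: 9, 16, 25, 36, 49, 64 — the squares 3², 4², 5², ….
Stream B: 5, ?, 19, 33, 52, 85 — each term equals the sum of the previous two.
The gap is stream B's term 2; the rule gives 14.

14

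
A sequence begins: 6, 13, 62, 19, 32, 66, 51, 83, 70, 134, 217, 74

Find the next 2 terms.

351, 568

Positions follow the repeating pattern AAB; grouping by letter gives 2 tracks.
Stream A: 6, 13, 19, 32, 51, 83, 134, 217. A Fibonacci-like recurrence a_n = a_{n-1} + a_{n-2}.
Stream B: 62, 66, 70, 74. Arithmetic with common difference +4.
Position 13 falls in stream A as its term 9, giving 351.
Position 14 → stream A, term 10 = 568.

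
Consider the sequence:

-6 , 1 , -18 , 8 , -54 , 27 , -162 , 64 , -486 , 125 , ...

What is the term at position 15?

Split by position mod 2 into 2 tracks.
Track A: -6, -18, -54, -162, -486 — multiplying by 3 each time.
Track B: 1, 8, 27, 64, 125 — the cubes 1³, 2³, 3³, ….
The 15th slot belongs to track A; its 8th term is -13122.

-13122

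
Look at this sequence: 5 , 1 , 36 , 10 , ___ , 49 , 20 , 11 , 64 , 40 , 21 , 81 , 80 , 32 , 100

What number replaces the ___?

10

Split by position mod 3 into 3 tracks.
Track A: 5, 10, 20, 40, 80 — multiplying by 2 each time.
Track B: 1, ?, 11, 21, 32 — each term equals the sum of the previous two.
Track C: 36, 49, 64, 81, 100 — perfect squares starting at 6².
The gap is track B's term 2; the rule gives 10.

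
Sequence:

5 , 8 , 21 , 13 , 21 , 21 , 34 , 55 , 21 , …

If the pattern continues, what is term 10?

Positions follow the repeating pattern AAB; grouping by letter gives 2 tracks.
Stream A is 5, 8, 13, 21, 34, 55, which is Fibonacci-style (each term is the sum of the two before it).
Stream B is 21, 21, 21, which is always 21.
Term 10 comes from stream A (its 7th entry): 89.

89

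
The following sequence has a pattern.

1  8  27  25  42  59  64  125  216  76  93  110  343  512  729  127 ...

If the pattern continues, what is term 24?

212

Positions follow the repeating pattern AAABBB; grouping by letter gives 2 tracks.
Subsequence A = 1, 8, 27, 64, 125, 216, 343, 512, 729: consecutive cubes n³ from n = 1.
Subsequence B = 25, 42, 59, 76, 93, 110, 127: adding 17 each time.
The 24th slot belongs to subsequence B; its 12th term is 212.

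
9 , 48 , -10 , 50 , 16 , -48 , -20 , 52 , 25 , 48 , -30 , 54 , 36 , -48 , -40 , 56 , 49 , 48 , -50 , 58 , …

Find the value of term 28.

62

Split by position mod 4: positions 1, 5, 9, … form one track, and each other residue class forms its own.
Stream A is 9, 16, 25, 36, 49, which is perfect squares starting at 3².
Stream B is 48, -48, 48, -48, 48, which is the oscillation 48·(−1)^(n+1).
Stream C is -10, -20, -30, -40, -50, which is subtracting 10 each time.
Stream D is 50, 52, 54, 56, 58, which is adding 2 each time.
Position 28 falls in stream D as its term 7, giving 62.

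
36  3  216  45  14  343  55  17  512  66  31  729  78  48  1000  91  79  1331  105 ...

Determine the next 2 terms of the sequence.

The terms cycle through 3 interleaved subsequences.
Track A: 36, 45, 55, 66, 78, 91, 105 — the triangular numbers T_8, T_9, ….
Track B: 3, 14, 17, 31, 48, 79 — a Fibonacci-like recurrence a_n = a_{n-1} + a_{n-2}.
Track C: 216, 343, 512, 729, 1000, 1331 — perfect cubes starting at 6³.
Position 20 falls in track B as its term 7, giving 127.
Term 21 comes from track C (its 7th entry): 1728.

127, 1728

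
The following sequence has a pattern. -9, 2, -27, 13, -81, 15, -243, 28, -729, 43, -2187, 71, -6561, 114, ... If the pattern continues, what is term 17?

-59049

The terms cycle through 2 interleaved subsequences.
Subsequence A = -9, -27, -81, -243, -729, -2187, -6561: geometric, ×3 each step.
Subsequence B = 2, 13, 15, 28, 43, 71, 114: a Fibonacci-like recurrence a_n = a_{n-1} + a_{n-2}.
The 17th slot belongs to subsequence A; its 9th term is -59049.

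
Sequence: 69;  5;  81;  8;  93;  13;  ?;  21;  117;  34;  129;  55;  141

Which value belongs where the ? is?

105

Odd-indexed and even-indexed terms follow separate rules.
Track A is 69, 81, 93, ?, 117, 129, 141, which is adding 12 each time.
Track B is 5, 8, 13, 21, 34, 55, which is a Fibonacci-like recurrence a_n = a_{n-1} + a_{n-2}.
The gap is track A's term 4; the rule gives 105.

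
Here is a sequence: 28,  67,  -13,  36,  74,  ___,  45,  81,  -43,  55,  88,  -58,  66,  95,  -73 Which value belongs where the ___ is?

Taking every 3rd term gives 3 separate tracks.
Track A is 28, 36, 45, 55, 66, which is triangular numbers starting at T_7.
Track B is 67, 74, 81, 88, 95, which is arithmetic with common difference +7.
Track C is -13, ?, -43, -58, -73, which is subtracting 15 each time.
Track C's pattern makes the blank -28.

-28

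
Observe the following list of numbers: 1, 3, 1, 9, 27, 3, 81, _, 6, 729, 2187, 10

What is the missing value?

Reading positions in blocks of 3 reveals the pattern AAB — 2 tracks woven together.
Stream A: 1, 3, 9, 27, 81, ?, 729, 2187 — powers 3^0, 3^1, 3^2, ….
Stream B: 1, 3, 6, 10 — triangular numbers starting at T_1.
Filling stream A at index 6 by its rule yields 243.

243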